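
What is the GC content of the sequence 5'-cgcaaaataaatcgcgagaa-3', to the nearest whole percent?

40%

Scanning the sequence gives C=4, A=10, G=4, T=2.
G+C = 4 + 4 = 8 out of 20 bases
%GC = 8/20 × 100 = 40% ≈ 40%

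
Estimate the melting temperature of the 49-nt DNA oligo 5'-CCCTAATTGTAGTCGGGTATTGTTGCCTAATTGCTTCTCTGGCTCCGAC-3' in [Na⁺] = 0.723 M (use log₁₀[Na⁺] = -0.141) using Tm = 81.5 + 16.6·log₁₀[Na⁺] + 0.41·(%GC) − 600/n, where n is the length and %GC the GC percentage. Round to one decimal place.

87.0°C

Length n = 49. Counting bases: C=13, T=18, A=7, G=11
G+C = 24, so %GC = 24/49 × 100 = 48.98%
Salt term: 16.6 × (-0.141) = -2.341
GC term: 0.41 × 48.98 = 20.082; length term: −600/49 = −12.245
Tm = 81.5 + (-2.341) + 20.082 − 12.245 = 86.996 → 87.0°C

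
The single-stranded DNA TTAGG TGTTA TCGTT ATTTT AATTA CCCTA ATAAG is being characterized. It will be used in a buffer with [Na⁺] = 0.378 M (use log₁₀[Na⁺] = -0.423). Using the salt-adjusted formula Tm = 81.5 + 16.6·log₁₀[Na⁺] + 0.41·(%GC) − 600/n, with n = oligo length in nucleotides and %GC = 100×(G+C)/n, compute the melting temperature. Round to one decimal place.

67.9°C

Length n = 35. Scanning the sequence gives T=16, A=10, G=5, C=4.
G+C = 9, so %GC = 9/35 × 100 = 25.714%
Salt term: 16.6 × (-0.423) = -7.022
GC term: 0.41 × 25.714 = 10.543; length term: −600/35 = −17.143
Tm = 81.5 + (-7.022) + 10.543 − 17.143 = 67.878 → 67.9°C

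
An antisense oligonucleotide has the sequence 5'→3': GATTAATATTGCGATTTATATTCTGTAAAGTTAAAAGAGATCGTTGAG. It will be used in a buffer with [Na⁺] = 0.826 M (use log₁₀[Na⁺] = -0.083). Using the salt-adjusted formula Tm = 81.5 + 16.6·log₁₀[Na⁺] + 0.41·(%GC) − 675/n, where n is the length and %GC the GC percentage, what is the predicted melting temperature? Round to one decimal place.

77.2°C

Length n = 48. T=18, G=10, C=3, A=17
G+C = 13, so %GC = 13/48 × 100 = 27.083%
Salt term: 16.6 × (-0.083) = -1.378
GC term: 0.41 × 27.083 = 11.104; length term: −675/48 = −14.062
Tm = 81.5 + (-1.378) + 11.104 − 14.062 = 77.164 → 77.2°C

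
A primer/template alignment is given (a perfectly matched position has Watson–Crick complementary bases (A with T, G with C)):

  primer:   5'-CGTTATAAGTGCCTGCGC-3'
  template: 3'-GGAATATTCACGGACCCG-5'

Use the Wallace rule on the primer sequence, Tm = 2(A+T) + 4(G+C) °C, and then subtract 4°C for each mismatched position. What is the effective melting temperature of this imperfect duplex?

Primer base counts: A=3, T=5, G=5, C=5 → A+T=8, G+C=10
Perfect-match Tm = 2(8) + 4(10) = 16 + 40 = 56°C
Mismatches (positions where the bases are not complementary): 2 (at positions 2, 16)
Effective Tm = 56 − 2×4 = 56 − 8 = 48°C

48°C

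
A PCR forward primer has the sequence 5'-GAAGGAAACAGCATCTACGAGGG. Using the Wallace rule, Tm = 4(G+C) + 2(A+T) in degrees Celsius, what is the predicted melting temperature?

Counting bases: G=8, T=2, C=4, A=9
A+T = 11, G+C = 12
Tm = 4·12 + 2·11 = 48 + 22 = 70°C

70°C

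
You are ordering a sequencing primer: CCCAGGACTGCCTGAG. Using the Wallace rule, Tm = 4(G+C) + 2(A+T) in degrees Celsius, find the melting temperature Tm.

54°C

Base counts: A=3, T=2, C=6, G=5
AT pairs contribute 5, GC pairs contribute 11.
Tm = 2(5) + 4(11) = 10 + 44 = 54°C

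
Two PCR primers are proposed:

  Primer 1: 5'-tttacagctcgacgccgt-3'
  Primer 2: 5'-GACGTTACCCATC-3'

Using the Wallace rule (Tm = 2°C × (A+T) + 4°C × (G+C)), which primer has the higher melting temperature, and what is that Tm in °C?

Primer 1: A+T=8, G+C=10 → Tm = 2(8)+4(10) = 56°C
Primer 2: A+T=6, G+C=7 → Tm = 2(6)+4(7) = 40°C
56°C vs 40°C → primer 1 is higher.

Primer 1, 56°C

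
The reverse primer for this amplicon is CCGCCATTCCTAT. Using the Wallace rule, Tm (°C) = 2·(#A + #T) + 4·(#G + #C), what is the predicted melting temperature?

40°C

Base counts: A=2, G=1, C=6, T=4
A+T = 6, G+C = 7
Tm = 2×6 + 4×7 = 40°C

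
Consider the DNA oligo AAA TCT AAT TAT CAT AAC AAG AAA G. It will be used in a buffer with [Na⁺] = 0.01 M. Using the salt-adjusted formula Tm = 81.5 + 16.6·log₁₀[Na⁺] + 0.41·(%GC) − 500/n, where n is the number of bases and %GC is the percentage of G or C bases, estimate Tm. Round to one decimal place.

Length n = 25. Base counts: T=6, A=14, C=3, G=2
G+C = 5, so %GC = 5/25 × 100 = 20%
Salt term: 16.6 × (-2) = -33.2
GC term: 0.41 × 20 = 8.2; length term: −500/25 = −20
Tm = 81.5 + (-33.2) + 8.2 − 20 = 36.5 → 36.5°C

36.5°C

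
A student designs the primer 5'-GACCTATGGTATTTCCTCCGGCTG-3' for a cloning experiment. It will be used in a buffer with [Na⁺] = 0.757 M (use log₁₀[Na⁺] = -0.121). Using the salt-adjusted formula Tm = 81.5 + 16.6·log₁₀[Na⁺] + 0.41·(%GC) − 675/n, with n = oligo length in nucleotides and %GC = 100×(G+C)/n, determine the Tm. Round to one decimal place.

73.6°C

Length n = 24. Counting bases: G=6, C=7, A=3, T=8
G+C = 13, so %GC = 13/24 × 100 = 54.167%
Salt term: 16.6 × (-0.121) = -2.009
GC term: 0.41 × 54.167 = 22.208; length term: −675/24 = −28.125
Tm = 81.5 + (-2.009) + 22.208 − 28.125 = 73.574 → 73.6°C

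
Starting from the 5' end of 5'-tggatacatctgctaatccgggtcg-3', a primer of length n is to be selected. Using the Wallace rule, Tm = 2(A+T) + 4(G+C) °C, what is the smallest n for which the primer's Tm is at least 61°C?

First 20 bases: TGGATACATCTGCTAATCCG → Tm = 58°C (< 61°C)
First 21 bases: TGGATACATCTGCTAATCCGG → Tm = 62°C (≥ 61°C)
Each additional base adds 2°C (A/T) or 4°C (G/C), so Tm is non-decreasing in n; n = 21 is the first length to reach 61°C.

n = 21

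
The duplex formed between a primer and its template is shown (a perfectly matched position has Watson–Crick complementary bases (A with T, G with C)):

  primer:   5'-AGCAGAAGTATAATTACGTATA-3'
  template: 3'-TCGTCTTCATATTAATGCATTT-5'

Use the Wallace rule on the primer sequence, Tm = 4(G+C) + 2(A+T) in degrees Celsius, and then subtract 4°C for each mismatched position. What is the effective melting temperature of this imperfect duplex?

Primer base counts: A=10, T=6, G=4, C=2 → A+T=16, G+C=6
Perfect-match Tm = 2(16) + 4(6) = 32 + 24 = 56°C
Mismatches (positions where the bases are not complementary): 1 (at position 21)
Effective Tm = 56 − 1×4 = 56 − 4 = 52°C

52°C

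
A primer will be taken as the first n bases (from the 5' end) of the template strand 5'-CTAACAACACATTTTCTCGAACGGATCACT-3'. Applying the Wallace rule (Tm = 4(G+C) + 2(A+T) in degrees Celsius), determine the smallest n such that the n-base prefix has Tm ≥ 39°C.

n = 16

First 15 bases: CTAACAACACATTTT → Tm = 38°C (< 39°C)
First 16 bases: CTAACAACACATTTTC → Tm = 42°C (≥ 39°C)
Each additional base adds 2°C (A/T) or 4°C (G/C), so Tm is non-decreasing in n; n = 16 is the first length to reach 39°C.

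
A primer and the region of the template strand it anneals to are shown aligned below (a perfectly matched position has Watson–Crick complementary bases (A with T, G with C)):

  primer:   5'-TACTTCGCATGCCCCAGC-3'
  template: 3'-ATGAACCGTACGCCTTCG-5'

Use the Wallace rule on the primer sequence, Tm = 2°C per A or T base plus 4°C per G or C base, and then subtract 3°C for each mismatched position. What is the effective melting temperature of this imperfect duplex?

46°C

Primer base counts: A=3, T=4, G=3, C=8 → A+T=7, G+C=11
Perfect-match Tm = 2(7) + 4(11) = 14 + 44 = 58°C
Mismatches (positions where the bases are not complementary): 4 (at positions 6, 13, 14, 15)
Effective Tm = 58 − 4×3 = 58 − 12 = 46°C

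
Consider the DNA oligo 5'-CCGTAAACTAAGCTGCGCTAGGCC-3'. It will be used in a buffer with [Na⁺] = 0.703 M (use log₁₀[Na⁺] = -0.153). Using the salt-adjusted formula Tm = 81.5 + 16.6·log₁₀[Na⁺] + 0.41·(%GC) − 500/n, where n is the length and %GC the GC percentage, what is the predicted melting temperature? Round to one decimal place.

Length n = 24. Scanning the sequence gives G=6, C=8, T=4, A=6.
G+C = 14, so %GC = 14/24 × 100 = 58.333%
Salt term: 16.6 × (-0.153) = -2.54
GC term: 0.41 × 58.333 = 23.917; length term: −500/24 = −20.833
Tm = 81.5 + (-2.54) + 23.917 − 20.833 = 82.044 → 82.0°C

82.0°C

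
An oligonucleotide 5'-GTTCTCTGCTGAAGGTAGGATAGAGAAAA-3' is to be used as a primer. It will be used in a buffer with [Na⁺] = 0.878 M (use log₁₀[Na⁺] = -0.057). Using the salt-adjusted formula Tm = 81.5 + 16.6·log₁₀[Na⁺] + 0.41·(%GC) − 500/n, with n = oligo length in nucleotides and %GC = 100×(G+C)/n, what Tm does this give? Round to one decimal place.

Length n = 29. Scanning the sequence gives C=3, A=10, G=9, T=7.
G+C = 12, so %GC = 12/29 × 100 = 41.379%
Salt term: 16.6 × (-0.057) = -0.946
GC term: 0.41 × 41.379 = 16.965; length term: −500/29 = −17.241
Tm = 81.5 + (-0.946) + 16.965 − 17.241 = 80.278 → 80.3°C

80.3°C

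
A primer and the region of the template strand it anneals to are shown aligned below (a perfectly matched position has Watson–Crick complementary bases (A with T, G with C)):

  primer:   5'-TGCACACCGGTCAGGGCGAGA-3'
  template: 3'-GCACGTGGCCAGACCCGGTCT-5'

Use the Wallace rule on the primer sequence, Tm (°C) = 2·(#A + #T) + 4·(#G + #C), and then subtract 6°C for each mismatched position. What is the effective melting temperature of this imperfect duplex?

Primer base counts: A=5, T=2, G=8, C=6 → A+T=7, G+C=14
Perfect-match Tm = 2(7) + 4(14) = 14 + 56 = 70°C
Mismatches (positions where the bases are not complementary): 5 (at positions 1, 3, 4, 13, 18)
Effective Tm = 70 − 5×6 = 70 − 30 = 40°C

40°C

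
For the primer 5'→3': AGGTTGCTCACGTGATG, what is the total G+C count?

Counting bases: G=6, A=3, T=5, C=3
Total G or C: 6 + 3 = 9

9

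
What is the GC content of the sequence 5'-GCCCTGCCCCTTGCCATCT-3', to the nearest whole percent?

Base counts: T=5, C=10, A=1, G=3
G+C = 3 + 10 = 13 out of 19 bases
%GC = 13/19 × 100 = 68.42% ≈ 68%

68%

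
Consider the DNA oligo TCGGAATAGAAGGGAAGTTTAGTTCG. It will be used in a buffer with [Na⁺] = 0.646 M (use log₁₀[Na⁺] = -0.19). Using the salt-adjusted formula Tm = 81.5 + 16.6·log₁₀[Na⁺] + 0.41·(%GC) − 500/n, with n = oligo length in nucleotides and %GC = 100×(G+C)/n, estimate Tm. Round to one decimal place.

76.5°C

Length n = 26. Base counts: C=2, A=8, T=7, G=9
G+C = 11, so %GC = 11/26 × 100 = 42.308%
Salt term: 16.6 × (-0.19) = -3.154
GC term: 0.41 × 42.308 = 17.346; length term: −500/26 = −19.231
Tm = 81.5 + (-3.154) + 17.346 − 19.231 = 76.461 → 76.5°C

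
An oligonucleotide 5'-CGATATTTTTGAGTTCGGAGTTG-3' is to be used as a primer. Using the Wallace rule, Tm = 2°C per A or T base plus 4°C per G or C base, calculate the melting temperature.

64°C

T=10, G=7, A=4, C=2
AT pairs contribute 14, GC pairs contribute 9.
Tm = 2×14 + 4×9 = 64°C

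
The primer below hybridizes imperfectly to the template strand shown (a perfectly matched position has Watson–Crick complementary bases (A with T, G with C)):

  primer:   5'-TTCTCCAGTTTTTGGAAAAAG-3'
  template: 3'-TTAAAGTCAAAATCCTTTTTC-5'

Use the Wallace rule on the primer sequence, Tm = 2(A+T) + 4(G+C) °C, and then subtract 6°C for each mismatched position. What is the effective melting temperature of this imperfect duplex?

26°C

Primer base counts: A=6, T=8, G=4, C=3 → A+T=14, G+C=7
Perfect-match Tm = 2(14) + 4(7) = 28 + 28 = 56°C
Mismatches (positions where the bases are not complementary): 5 (at positions 1, 2, 3, 5, 13)
Effective Tm = 56 − 5×6 = 56 − 30 = 26°C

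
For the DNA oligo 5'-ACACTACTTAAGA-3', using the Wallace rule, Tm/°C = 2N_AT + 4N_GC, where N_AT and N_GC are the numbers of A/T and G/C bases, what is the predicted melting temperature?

Scanning the sequence gives A=6, G=1, T=3, C=3.
AT pairs contribute 9, GC pairs contribute 4.
Tm = 2×9 + 4×4 = 34°C

34°C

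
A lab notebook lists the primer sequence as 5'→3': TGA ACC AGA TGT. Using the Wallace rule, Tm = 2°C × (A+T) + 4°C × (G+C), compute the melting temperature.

34°C

C=2, G=3, A=4, T=3
AT pairs contribute 7, GC pairs contribute 5.
Tm = 4·5 + 2·7 = 20 + 14 = 34°C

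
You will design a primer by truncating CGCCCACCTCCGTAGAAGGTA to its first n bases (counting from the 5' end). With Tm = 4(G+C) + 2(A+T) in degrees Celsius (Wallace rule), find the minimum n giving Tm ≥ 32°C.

First 8 bases: CGCCCACC → Tm = 30°C (< 32°C)
First 9 bases: CGCCCACCT → Tm = 32°C (≥ 32°C)
Each additional base adds 2°C (A/T) or 4°C (G/C), so Tm is non-decreasing in n; n = 9 is the first length to reach 32°C.

n = 9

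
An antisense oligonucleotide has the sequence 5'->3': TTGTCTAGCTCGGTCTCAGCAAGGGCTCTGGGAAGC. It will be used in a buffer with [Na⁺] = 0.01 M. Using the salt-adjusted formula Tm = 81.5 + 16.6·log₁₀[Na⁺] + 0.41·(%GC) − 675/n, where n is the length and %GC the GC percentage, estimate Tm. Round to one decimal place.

Length n = 36. Base counts: G=12, A=6, C=9, T=9
G+C = 21, so %GC = 21/36 × 100 = 58.333%
Salt term: 16.6 × (-2) = -33.2
GC term: 0.41 × 58.333 = 23.917; length term: −675/36 = −18.75
Tm = 81.5 + (-33.2) + 23.917 − 18.75 = 53.467 → 53.5°C

53.5°C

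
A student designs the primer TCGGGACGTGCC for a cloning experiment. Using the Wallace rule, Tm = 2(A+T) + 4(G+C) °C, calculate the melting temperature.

Scanning the sequence gives G=5, C=4, T=2, A=1.
A+T = 3, G+C = 9
Tm = 2(3) + 4(9) = 6 + 36 = 42°C

42°C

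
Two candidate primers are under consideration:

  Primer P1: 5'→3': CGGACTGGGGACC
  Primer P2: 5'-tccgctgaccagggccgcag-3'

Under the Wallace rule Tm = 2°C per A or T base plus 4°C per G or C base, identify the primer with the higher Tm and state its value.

Primer P1: A+T=3, G+C=10 → Tm = 2(3)+4(10) = 46°C
Primer P2: A+T=5, G+C=15 → Tm = 2(5)+4(15) = 70°C
46°C vs 70°C → primer P2 is higher.

Primer P2, 70°C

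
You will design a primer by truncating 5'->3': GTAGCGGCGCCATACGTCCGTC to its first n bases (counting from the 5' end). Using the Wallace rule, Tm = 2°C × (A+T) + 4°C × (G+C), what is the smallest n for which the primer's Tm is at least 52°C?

n = 16

First 15 bases: GTAGCGGCGCCATAC → Tm = 50°C (< 52°C)
First 16 bases: GTAGCGGCGCCATACG → Tm = 54°C (≥ 52°C)
Each additional base adds 2°C (A/T) or 4°C (G/C), so Tm is non-decreasing in n; n = 16 is the first length to reach 52°C.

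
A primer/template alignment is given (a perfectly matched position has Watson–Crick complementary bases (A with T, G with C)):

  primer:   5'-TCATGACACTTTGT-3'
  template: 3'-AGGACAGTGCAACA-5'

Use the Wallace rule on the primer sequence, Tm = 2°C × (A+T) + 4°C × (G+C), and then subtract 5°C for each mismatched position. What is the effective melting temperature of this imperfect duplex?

23°C

Primer base counts: A=3, T=6, G=2, C=3 → A+T=9, G+C=5
Perfect-match Tm = 2(9) + 4(5) = 18 + 20 = 38°C
Mismatches (positions where the bases are not complementary): 3 (at positions 3, 6, 10)
Effective Tm = 38 − 3×5 = 38 − 15 = 23°C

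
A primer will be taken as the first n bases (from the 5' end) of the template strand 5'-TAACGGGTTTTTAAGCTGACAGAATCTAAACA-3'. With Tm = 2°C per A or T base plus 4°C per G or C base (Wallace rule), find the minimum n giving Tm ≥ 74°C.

n = 27

First 26 bases: TAACGGGTTTTTAAGCTGACAGAATC → Tm = 72°C (< 74°C)
First 27 bases: TAACGGGTTTTTAAGCTGACAGAATCT → Tm = 74°C (≥ 74°C)
Each additional base adds 2°C (A/T) or 4°C (G/C), so Tm is non-decreasing in n; n = 27 is the first length to reach 74°C.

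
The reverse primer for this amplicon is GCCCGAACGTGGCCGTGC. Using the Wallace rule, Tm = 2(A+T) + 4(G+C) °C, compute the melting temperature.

Base counts: A=2, C=7, G=7, T=2
So N_AT = 4 and N_GC = 14.
Tm = 4·14 + 2·4 = 56 + 8 = 64°C

64°C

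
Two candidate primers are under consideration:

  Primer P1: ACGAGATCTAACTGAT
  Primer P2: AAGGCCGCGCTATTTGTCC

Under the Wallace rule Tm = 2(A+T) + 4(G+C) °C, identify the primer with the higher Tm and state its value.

Primer P1: A+T=10, G+C=6 → Tm = 2(10)+4(6) = 44°C
Primer P2: A+T=8, G+C=11 → Tm = 2(8)+4(11) = 60°C
44°C vs 60°C → primer P2 is higher.

Primer P2, 60°C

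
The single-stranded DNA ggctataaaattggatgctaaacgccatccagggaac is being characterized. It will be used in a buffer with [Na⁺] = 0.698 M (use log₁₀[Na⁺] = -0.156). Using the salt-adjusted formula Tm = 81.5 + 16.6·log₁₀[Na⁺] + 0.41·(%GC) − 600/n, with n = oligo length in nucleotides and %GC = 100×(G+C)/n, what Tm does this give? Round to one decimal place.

81.5°C

Length n = 37. Base counts: C=8, G=9, T=7, A=13
G+C = 17, so %GC = 17/37 × 100 = 45.946%
Salt term: 16.6 × (-0.156) = -2.59
GC term: 0.41 × 45.946 = 18.838; length term: −600/37 = −16.216
Tm = 81.5 + (-2.59) + 18.838 − 16.216 = 81.532 → 81.5°C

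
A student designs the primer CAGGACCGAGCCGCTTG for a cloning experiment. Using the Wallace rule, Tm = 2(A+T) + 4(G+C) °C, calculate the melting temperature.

Base counts: A=3, T=2, G=6, C=6
AT pairs contribute 5, GC pairs contribute 12.
Tm = 4·12 + 2·5 = 48 + 10 = 58°C

58°C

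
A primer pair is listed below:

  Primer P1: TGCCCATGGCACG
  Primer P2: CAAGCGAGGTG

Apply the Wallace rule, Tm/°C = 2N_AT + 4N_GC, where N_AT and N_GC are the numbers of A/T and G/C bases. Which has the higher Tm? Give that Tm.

Primer P1: A+T=4, G+C=9 → Tm = 2(4)+4(9) = 44°C
Primer P2: A+T=4, G+C=7 → Tm = 2(4)+4(7) = 36°C
44°C vs 36°C → primer P1 is higher.

Primer P1, 44°C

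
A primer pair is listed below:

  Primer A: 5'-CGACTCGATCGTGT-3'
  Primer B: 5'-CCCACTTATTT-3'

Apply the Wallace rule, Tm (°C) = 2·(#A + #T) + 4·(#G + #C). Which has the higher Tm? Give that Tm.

Primer A: A+T=6, G+C=8 → Tm = 2(6)+4(8) = 44°C
Primer B: A+T=7, G+C=4 → Tm = 2(7)+4(4) = 30°C
44°C vs 30°C → primer A is higher.

Primer A, 44°C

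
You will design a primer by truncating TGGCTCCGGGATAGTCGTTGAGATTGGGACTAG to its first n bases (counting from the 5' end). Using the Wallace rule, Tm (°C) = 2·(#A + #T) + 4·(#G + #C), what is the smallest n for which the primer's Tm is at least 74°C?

n = 24

First 23 bases: TGGCTCCGGGATAGTCGTTGAGA → Tm = 72°C (< 74°C)
First 24 bases: TGGCTCCGGGATAGTCGTTGAGAT → Tm = 74°C (≥ 74°C)
Since every base adds ≥2°C, Tm only increases with n, so the threshold is first crossed at n = 24.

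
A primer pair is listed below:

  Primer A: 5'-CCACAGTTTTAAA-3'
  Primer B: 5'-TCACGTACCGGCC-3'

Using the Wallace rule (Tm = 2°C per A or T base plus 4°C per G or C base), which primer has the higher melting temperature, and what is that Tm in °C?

Primer B, 44°C

Primer A: A+T=9, G+C=4 → Tm = 2(9)+4(4) = 34°C
Primer B: A+T=4, G+C=9 → Tm = 2(4)+4(9) = 44°C
34°C vs 44°C → primer B is higher.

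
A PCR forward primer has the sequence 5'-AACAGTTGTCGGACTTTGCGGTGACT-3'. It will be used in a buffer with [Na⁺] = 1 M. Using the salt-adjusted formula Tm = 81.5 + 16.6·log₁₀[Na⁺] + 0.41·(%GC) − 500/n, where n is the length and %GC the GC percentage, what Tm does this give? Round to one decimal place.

82.8°C

Length n = 26. Counting bases: A=5, G=8, T=8, C=5
G+C = 13, so %GC = 13/26 × 100 = 50%
Salt term: 16.6 × (0) = 0
GC term: 0.41 × 50 = 20.5; length term: −500/26 = −19.231
Tm = 81.5 + (0) + 20.5 − 19.231 = 82.769 → 82.8°C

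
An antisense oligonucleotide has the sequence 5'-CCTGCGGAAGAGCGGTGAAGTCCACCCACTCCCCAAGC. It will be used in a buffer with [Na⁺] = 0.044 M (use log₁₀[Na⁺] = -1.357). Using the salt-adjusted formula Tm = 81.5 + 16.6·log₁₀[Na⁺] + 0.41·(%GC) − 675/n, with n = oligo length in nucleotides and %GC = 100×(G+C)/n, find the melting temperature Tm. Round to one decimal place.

Length n = 38. A=9, G=10, C=15, T=4
G+C = 25, so %GC = 25/38 × 100 = 65.789%
Salt term: 16.6 × (-1.357) = -22.526
GC term: 0.41 × 65.789 = 26.973; length term: −675/38 = −17.763
Tm = 81.5 + (-22.526) + 26.973 − 17.763 = 68.184 → 68.2°C

68.2°C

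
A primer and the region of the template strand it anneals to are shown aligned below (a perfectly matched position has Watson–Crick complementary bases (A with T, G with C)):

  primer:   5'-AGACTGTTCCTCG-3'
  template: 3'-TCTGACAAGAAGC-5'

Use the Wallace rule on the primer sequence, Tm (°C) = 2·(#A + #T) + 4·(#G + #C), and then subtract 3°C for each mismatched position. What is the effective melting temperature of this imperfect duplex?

37°C

Primer base counts: A=2, T=4, G=3, C=4 → A+T=6, G+C=7
Perfect-match Tm = 2(6) + 4(7) = 12 + 28 = 40°C
Mismatches (positions where the bases are not complementary): 1 (at position 10)
Effective Tm = 40 − 1×3 = 40 − 3 = 37°C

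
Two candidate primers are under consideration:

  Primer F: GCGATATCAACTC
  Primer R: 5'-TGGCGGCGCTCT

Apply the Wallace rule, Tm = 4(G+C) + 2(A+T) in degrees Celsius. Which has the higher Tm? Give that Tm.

Primer F: A+T=7, G+C=6 → Tm = 2(7)+4(6) = 38°C
Primer R: A+T=3, G+C=9 → Tm = 2(3)+4(9) = 42°C
38°C vs 42°C → primer R is higher.

Primer R, 42°C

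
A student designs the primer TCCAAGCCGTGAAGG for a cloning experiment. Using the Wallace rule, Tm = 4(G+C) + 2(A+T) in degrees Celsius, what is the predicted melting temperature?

48°C

G=5, C=4, A=4, T=2
AT pairs contribute 6, GC pairs contribute 9.
Tm = 4·9 + 2·6 = 36 + 12 = 48°C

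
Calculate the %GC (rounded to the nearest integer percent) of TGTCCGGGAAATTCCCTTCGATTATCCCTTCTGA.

Base counts: T=12, A=6, C=10, G=6
G+C = 6 + 10 = 16 out of 34 bases
%GC = 16/34 × 100 = 47.06% ≈ 47%

47%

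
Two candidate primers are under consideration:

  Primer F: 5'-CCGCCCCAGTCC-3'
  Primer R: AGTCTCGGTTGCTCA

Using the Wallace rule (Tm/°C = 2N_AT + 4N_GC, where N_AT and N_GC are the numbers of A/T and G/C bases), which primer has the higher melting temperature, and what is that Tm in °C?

Primer F: A+T=2, G+C=10 → Tm = 2(2)+4(10) = 44°C
Primer R: A+T=7, G+C=8 → Tm = 2(7)+4(8) = 46°C
44°C vs 46°C → primer R is higher.

Primer R, 46°C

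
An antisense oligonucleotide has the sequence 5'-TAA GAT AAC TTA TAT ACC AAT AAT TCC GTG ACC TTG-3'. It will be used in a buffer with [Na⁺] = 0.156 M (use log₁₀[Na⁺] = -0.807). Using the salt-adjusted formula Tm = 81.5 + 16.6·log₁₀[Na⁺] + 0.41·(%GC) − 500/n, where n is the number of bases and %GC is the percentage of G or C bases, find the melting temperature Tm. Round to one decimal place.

66.7°C

Length n = 36. Base counts: A=13, C=7, T=12, G=4
G+C = 11, so %GC = 11/36 × 100 = 30.556%
Salt term: 16.6 × (-0.807) = -13.396
GC term: 0.41 × 30.556 = 12.528; length term: −500/36 = −13.889
Tm = 81.5 + (-13.396) + 12.528 − 13.889 = 66.743 → 66.7°C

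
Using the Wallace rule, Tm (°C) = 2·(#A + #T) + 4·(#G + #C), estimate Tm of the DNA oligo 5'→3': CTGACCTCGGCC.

42°C

C=6, G=3, T=2, A=1
So N_AT = 3 and N_GC = 9.
Tm = 2×3 + 4×9 = 42°C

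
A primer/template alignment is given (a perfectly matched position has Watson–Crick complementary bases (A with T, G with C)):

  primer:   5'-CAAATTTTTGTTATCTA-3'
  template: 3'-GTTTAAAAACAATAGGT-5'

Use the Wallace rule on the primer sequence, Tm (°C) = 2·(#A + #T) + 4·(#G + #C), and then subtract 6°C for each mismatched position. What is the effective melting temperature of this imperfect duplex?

Primer base counts: A=5, T=9, G=1, C=2 → A+T=14, G+C=3
Perfect-match Tm = 2(14) + 4(3) = 28 + 12 = 40°C
Mismatches (positions where the bases are not complementary): 1 (at position 16)
Effective Tm = 40 − 1×6 = 40 − 6 = 34°C

34°C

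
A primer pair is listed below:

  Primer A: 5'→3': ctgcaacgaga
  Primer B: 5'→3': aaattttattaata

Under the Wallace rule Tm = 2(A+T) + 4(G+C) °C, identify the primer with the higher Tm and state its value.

Primer A, 34°C

Primer A: A+T=5, G+C=6 → Tm = 2(5)+4(6) = 34°C
Primer B: A+T=14, G+C=0 → Tm = 2(14)+4(0) = 28°C
34°C vs 28°C → primer A is higher.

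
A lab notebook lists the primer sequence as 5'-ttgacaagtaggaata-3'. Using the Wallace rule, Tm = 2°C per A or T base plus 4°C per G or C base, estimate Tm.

42°C

Counting bases: G=4, A=7, T=4, C=1
So N_AT = 11 and N_GC = 5.
Tm = 2×11 + 4×5 = 42°C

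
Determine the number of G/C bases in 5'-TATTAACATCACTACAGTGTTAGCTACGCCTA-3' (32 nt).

A=10, T=10, C=8, G=4
G+C = 4 + 8 = 12

12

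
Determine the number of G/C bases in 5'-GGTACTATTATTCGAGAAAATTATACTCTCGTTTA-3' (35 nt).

10

Base counts: A=11, C=5, T=14, G=5
Total G or C: 5 + 5 = 10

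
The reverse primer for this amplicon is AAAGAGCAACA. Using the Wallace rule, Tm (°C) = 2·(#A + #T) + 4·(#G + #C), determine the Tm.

30°C

Scanning the sequence gives A=7, C=2, T=0, G=2.
A+T = 7, G+C = 4
Tm = 2×7 + 4×4 = 30°C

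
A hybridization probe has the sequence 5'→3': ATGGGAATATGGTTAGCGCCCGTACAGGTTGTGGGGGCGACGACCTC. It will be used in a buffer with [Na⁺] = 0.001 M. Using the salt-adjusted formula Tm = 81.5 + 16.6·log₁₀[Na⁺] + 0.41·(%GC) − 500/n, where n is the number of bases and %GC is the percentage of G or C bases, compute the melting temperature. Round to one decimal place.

45.5°C

Length n = 47. Base counts: C=10, A=9, G=18, T=10
G+C = 28, so %GC = 28/47 × 100 = 59.574%
Salt term: 16.6 × (-3) = -49.8
GC term: 0.41 × 59.574 = 24.425; length term: −500/47 = −10.638
Tm = 81.5 + (-49.8) + 24.425 − 10.638 = 45.487 → 45.5°C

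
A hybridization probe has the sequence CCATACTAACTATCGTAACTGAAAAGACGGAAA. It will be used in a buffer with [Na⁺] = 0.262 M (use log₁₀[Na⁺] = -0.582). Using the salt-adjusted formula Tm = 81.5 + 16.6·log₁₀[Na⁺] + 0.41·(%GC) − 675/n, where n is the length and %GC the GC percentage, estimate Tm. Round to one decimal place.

Length n = 33. C=7, A=15, G=5, T=6
G+C = 12, so %GC = 12/33 × 100 = 36.364%
Salt term: 16.6 × (-0.582) = -9.661
GC term: 0.41 × 36.364 = 14.909; length term: −675/33 = −20.455
Tm = 81.5 + (-9.661) + 14.909 − 20.455 = 66.293 → 66.3°C

66.3°C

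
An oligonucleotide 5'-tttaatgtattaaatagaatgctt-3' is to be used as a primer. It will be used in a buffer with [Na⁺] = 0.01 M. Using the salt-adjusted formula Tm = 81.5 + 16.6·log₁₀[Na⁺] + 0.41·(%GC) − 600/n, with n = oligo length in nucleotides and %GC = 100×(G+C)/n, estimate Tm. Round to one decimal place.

Length n = 24. Counting bases: G=3, C=1, A=9, T=11
G+C = 4, so %GC = 4/24 × 100 = 16.667%
Salt term: 16.6 × (-2) = -33.2
GC term: 0.41 × 16.667 = 6.833; length term: −600/24 = −25
Tm = 81.5 + (-33.2) + 6.833 − 25 = 30.133 → 30.1°C

30.1°C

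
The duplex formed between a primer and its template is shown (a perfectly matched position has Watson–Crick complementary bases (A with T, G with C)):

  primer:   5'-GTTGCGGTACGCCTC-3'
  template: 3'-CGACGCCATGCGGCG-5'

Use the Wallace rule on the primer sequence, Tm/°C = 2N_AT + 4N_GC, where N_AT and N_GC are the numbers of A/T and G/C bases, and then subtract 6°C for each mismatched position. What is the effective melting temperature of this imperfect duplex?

Primer base counts: A=1, T=4, G=5, C=5 → A+T=5, G+C=10
Perfect-match Tm = 2(5) + 4(10) = 10 + 40 = 50°C
Mismatches (positions where the bases are not complementary): 2 (at positions 2, 14)
Effective Tm = 50 − 2×6 = 50 − 12 = 38°C

38°C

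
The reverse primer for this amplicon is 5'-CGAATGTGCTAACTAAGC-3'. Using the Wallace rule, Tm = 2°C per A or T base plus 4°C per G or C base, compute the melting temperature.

Base counts: G=4, A=6, C=4, T=4
AT pairs contribute 10, GC pairs contribute 8.
Tm = 2×10 + 4×8 = 52°C

52°C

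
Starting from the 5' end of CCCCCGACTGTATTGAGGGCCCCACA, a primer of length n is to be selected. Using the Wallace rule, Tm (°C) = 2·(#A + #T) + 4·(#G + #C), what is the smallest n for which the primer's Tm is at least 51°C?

First 16 bases: CCCCCGACTGTATTGA → Tm = 50°C (< 51°C)
First 17 bases: CCCCCGACTGTATTGAG → Tm = 54°C (≥ 51°C)
Since every base adds ≥2°C, Tm only increases with n, so the threshold is first crossed at n = 17.

n = 17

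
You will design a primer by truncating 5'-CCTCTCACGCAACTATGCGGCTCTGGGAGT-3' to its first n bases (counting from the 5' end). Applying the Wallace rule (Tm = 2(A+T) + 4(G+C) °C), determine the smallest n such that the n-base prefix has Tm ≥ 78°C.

n = 25

First 24 bases: CCTCTCACGCAACTATGCGGCTCT → Tm = 76°C (< 78°C)
First 25 bases: CCTCTCACGCAACTATGCGGCTCTG → Tm = 80°C (≥ 78°C)
Since every base adds ≥2°C, Tm only increases with n, so the threshold is first crossed at n = 25.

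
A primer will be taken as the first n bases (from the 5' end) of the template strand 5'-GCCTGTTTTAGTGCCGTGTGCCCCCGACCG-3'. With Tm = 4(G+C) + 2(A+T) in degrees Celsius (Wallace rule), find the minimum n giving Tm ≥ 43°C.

First 14 bases: GCCTGTTTTAGTGC → Tm = 42°C (< 43°C)
First 15 bases: GCCTGTTTTAGTGCC → Tm = 46°C (≥ 43°C)
Each additional base adds 2°C (A/T) or 4°C (G/C), so Tm is non-decreasing in n; n = 15 is the first length to reach 43°C.

n = 15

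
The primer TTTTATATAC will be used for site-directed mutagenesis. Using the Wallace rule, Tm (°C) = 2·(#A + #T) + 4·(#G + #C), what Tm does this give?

Base counts: G=0, C=1, A=3, T=6
So N_AT = 9 and N_GC = 1.
Tm = 2×9 + 4×1 = 22°C

22°C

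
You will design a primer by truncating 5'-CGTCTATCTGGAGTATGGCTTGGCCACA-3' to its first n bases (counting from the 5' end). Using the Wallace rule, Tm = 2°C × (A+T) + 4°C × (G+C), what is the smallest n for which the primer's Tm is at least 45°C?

First 15 bases: CGTCTATCTGGAGTA → Tm = 44°C (< 45°C)
First 16 bases: CGTCTATCTGGAGTAT → Tm = 46°C (≥ 45°C)
Each additional base adds 2°C (A/T) or 4°C (G/C), so Tm is non-decreasing in n; n = 16 is the first length to reach 45°C.

n = 16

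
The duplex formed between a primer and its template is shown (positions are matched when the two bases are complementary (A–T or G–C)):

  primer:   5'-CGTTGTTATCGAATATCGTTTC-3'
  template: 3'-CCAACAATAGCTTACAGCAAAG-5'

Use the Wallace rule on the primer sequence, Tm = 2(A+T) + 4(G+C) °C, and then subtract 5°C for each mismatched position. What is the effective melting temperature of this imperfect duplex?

50°C

Primer base counts: A=4, T=10, G=4, C=4 → A+T=14, G+C=8
Perfect-match Tm = 2(14) + 4(8) = 28 + 32 = 60°C
Mismatches (positions where the bases are not complementary): 2 (at positions 1, 15)
Effective Tm = 60 − 2×5 = 60 − 10 = 50°C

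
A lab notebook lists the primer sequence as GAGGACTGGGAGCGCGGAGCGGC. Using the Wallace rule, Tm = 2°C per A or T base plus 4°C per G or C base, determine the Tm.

82°C

Base counts: C=5, T=1, A=4, G=13
A+T = 5, G+C = 18
Tm = 4·18 + 2·5 = 72 + 10 = 82°C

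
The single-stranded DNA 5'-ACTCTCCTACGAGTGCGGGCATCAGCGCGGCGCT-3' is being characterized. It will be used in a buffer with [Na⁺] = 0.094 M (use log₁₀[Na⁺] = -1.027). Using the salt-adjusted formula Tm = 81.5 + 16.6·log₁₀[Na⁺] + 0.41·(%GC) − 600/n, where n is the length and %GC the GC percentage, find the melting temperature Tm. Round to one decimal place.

Length n = 34. Counting bases: G=11, C=12, T=6, A=5
G+C = 23, so %GC = 23/34 × 100 = 67.647%
Salt term: 16.6 × (-1.027) = -17.048
GC term: 0.41 × 67.647 = 27.735; length term: −600/34 = −17.647
Tm = 81.5 + (-17.048) + 27.735 − 17.647 = 74.54 → 74.5°C

74.5°C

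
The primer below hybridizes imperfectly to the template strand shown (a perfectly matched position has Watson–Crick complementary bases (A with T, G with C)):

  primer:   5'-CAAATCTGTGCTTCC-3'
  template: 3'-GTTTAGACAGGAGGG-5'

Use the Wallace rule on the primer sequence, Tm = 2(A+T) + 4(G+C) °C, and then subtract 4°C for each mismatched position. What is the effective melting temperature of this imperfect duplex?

Primer base counts: A=3, T=5, G=2, C=5 → A+T=8, G+C=7
Perfect-match Tm = 2(8) + 4(7) = 16 + 28 = 44°C
Mismatches (positions where the bases are not complementary): 2 (at positions 10, 13)
Effective Tm = 44 − 2×4 = 44 − 8 = 36°C

36°C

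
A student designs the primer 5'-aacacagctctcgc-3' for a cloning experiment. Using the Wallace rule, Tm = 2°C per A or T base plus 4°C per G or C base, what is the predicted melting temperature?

T=2, G=2, C=6, A=4
So N_AT = 6 and N_GC = 8.
Tm = 2×6 + 4×8 = 44°C

44°C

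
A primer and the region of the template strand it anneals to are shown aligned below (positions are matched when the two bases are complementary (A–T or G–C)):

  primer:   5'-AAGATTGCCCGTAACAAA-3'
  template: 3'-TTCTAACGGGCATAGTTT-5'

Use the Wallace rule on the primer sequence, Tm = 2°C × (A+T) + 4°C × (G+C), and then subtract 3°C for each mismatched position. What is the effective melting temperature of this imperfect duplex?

47°C

Primer base counts: A=8, T=3, G=3, C=4 → A+T=11, G+C=7
Perfect-match Tm = 2(11) + 4(7) = 22 + 28 = 50°C
Mismatches (positions where the bases are not complementary): 1 (at position 14)
Effective Tm = 50 − 1×3 = 50 − 3 = 47°C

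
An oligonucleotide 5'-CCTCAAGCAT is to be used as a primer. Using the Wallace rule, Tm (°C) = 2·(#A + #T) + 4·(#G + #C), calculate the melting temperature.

Counting bases: C=4, G=1, T=2, A=3
AT pairs contribute 5, GC pairs contribute 5.
Tm = 2×5 + 4×5 = 30°C

30°C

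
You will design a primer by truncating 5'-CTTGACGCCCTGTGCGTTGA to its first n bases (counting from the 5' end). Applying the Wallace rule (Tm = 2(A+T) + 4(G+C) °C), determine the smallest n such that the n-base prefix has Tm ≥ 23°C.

n = 8

First 7 bases: CTTGACG → Tm = 22°C (< 23°C)
First 8 bases: CTTGACGC → Tm = 26°C (≥ 23°C)
Since every base adds ≥2°C, Tm only increases with n, so the threshold is first crossed at n = 8.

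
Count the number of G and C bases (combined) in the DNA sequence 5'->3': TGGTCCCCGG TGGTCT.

Scanning the sequence gives T=5, G=6, C=5, A=0.
G+C = 6 + 5 = 11

11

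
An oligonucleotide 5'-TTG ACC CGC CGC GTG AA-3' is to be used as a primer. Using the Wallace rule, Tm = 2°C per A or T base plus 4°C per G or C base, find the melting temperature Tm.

Scanning the sequence gives G=5, T=3, C=6, A=3.
AT pairs contribute 6, GC pairs contribute 11.
Tm = 2(6) + 4(11) = 12 + 44 = 56°C

56°C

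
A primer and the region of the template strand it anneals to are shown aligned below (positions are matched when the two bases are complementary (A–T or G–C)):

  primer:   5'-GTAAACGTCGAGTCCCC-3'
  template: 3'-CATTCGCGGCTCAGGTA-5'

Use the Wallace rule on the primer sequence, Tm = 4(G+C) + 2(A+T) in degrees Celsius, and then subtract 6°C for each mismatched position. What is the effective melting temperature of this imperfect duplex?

30°C

Primer base counts: A=4, T=3, G=4, C=6 → A+T=7, G+C=10
Perfect-match Tm = 2(7) + 4(10) = 14 + 40 = 54°C
Mismatches (positions where the bases are not complementary): 4 (at positions 5, 8, 16, 17)
Effective Tm = 54 − 4×6 = 54 − 24 = 30°C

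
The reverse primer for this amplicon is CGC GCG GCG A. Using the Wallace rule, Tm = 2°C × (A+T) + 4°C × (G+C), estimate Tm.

Base counts: A=1, T=0, G=5, C=4
AT pairs contribute 1, GC pairs contribute 9.
Tm = 2×1 + 4×9 = 38°C

38°C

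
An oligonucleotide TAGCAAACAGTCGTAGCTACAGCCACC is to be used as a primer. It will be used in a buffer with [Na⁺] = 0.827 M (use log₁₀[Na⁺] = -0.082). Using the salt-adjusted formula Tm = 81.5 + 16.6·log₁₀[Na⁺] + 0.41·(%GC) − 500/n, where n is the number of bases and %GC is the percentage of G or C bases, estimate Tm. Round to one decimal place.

82.9°C

Length n = 27. A=9, G=5, C=9, T=4
G+C = 14, so %GC = 14/27 × 100 = 51.852%
Salt term: 16.6 × (-0.082) = -1.361
GC term: 0.41 × 51.852 = 21.259; length term: −500/27 = −18.519
Tm = 81.5 + (-1.361) + 21.259 − 18.519 = 82.879 → 82.9°C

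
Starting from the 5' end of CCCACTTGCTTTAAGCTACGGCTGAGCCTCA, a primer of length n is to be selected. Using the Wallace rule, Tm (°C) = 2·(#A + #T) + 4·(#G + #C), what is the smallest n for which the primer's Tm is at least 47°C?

n = 16

First 15 bases: CCCACTTGCTTTAAG → Tm = 44°C (< 47°C)
First 16 bases: CCCACTTGCTTTAAGC → Tm = 48°C (≥ 47°C)
Since every base adds ≥2°C, Tm only increases with n, so the threshold is first crossed at n = 16.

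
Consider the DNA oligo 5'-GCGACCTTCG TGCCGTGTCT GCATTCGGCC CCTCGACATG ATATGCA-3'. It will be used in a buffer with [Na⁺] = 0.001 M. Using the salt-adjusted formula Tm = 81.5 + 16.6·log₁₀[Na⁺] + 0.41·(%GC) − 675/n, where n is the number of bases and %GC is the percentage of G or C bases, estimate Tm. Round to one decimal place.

Length n = 47. Base counts: C=16, G=12, A=7, T=12
G+C = 28, so %GC = 28/47 × 100 = 59.574%
Salt term: 16.6 × (-3) = -49.8
GC term: 0.41 × 59.574 = 24.425; length term: −675/47 = −14.362
Tm = 81.5 + (-49.8) + 24.425 − 14.362 = 41.763 → 41.8°C

41.8°C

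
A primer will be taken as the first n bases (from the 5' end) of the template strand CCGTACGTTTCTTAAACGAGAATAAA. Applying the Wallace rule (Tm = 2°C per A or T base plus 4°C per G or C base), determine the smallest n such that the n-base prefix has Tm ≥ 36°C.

First 11 bases: CCGTACGTTTC → Tm = 34°C (< 36°C)
First 12 bases: CCGTACGTTTCT → Tm = 36°C (≥ 36°C)
Each additional base adds 2°C (A/T) or 4°C (G/C), so Tm is non-decreasing in n; n = 12 is the first length to reach 36°C.

n = 12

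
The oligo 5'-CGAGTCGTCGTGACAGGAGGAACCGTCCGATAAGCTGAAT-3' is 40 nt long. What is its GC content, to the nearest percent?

Base counts: A=11, T=7, C=9, G=13
G+C = 13 + 9 = 22 out of 40 bases
%GC = 22/40 × 100 = 55% ≈ 55%

55%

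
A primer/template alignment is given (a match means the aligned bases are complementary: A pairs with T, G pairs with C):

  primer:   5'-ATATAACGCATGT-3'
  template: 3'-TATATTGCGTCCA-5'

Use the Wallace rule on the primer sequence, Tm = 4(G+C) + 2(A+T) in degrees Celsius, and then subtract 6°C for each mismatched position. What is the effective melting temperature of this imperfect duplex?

28°C

Primer base counts: A=5, T=4, G=2, C=2 → A+T=9, G+C=4
Perfect-match Tm = 2(9) + 4(4) = 18 + 16 = 34°C
Mismatches (positions where the bases are not complementary): 1 (at position 11)
Effective Tm = 34 − 1×6 = 34 − 6 = 28°C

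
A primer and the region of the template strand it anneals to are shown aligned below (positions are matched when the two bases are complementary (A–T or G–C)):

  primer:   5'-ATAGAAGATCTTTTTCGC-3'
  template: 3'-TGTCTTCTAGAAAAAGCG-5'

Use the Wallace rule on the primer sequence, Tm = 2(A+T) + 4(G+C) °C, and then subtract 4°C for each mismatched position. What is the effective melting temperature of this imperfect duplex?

44°C

Primer base counts: A=5, T=7, G=3, C=3 → A+T=12, G+C=6
Perfect-match Tm = 2(12) + 4(6) = 24 + 24 = 48°C
Mismatches (positions where the bases are not complementary): 1 (at position 2)
Effective Tm = 48 − 1×4 = 48 − 4 = 44°C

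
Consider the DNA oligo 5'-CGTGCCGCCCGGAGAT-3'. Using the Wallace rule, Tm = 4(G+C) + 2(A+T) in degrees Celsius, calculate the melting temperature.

56°C

Counting bases: G=6, C=6, A=2, T=2
A+T = 4, G+C = 12
Tm = 2×4 + 4×12 = 56°C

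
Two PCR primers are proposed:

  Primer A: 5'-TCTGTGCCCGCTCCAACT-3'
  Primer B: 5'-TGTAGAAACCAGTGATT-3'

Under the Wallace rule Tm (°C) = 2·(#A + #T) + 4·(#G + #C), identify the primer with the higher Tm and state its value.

Primer A, 58°C

Primer A: A+T=7, G+C=11 → Tm = 2(7)+4(11) = 58°C
Primer B: A+T=11, G+C=6 → Tm = 2(11)+4(6) = 46°C
58°C vs 46°C → primer A is higher.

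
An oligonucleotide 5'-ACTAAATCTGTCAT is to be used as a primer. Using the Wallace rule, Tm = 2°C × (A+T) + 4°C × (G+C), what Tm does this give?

Counting bases: T=5, A=5, C=3, G=1
A+T = 10, G+C = 4
Tm = 4·4 + 2·10 = 16 + 20 = 36°C

36°C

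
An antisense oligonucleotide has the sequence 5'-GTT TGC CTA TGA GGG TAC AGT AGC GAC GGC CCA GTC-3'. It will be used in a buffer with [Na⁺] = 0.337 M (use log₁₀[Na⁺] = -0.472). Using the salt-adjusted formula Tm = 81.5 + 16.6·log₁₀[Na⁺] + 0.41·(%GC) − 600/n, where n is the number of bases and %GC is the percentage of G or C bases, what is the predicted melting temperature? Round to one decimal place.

80.9°C

Length n = 36. A=7, C=9, G=12, T=8
G+C = 21, so %GC = 21/36 × 100 = 58.333%
Salt term: 16.6 × (-0.472) = -7.835
GC term: 0.41 × 58.333 = 23.917; length term: −600/36 = −16.667
Tm = 81.5 + (-7.835) + 23.917 − 16.667 = 80.915 → 80.9°C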